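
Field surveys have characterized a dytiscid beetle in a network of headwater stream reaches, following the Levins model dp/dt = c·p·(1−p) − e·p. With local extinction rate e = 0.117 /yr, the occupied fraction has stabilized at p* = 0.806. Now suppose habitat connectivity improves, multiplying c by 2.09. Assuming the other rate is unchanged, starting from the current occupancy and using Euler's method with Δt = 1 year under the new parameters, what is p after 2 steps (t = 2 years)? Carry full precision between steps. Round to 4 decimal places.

0.9069

Balance c(1−p*) = e gives c = e/(1 − 0.80600) = 0.117/0.19400 = 0.60309.
Starting from p₀ = 0.80600; update p ← p + (dp/dt)·Δt with the new parameters.
p: 0.80600 → 0.90879  (Δp = +0.10279)
p: 0.90879 → 0.90694  (Δp = -0.00185)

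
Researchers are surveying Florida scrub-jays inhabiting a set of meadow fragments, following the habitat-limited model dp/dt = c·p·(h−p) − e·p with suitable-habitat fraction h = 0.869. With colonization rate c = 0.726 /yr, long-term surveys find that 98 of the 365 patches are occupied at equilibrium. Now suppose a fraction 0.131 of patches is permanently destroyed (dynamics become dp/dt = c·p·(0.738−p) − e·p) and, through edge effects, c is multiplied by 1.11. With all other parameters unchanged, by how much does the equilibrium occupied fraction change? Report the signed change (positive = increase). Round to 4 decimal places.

-0.0715

Observed p* = 98/365 = 0.26849.
Balance c(h−p*) = e gives e = 0.726×(0.869 − 0.26849) = 0.43597.
New p* = 0.738 − e/c = 0.738 − 0.43597/0.80586 = 0.19700.
Δp* = 0.19700 − 0.26849 = -0.07149.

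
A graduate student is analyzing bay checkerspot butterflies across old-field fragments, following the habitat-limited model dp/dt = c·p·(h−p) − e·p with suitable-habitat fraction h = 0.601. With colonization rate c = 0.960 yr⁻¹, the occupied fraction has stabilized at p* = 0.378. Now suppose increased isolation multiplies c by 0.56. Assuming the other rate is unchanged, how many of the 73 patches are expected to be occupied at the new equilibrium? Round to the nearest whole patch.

15

Balance c(h−p*) = e gives e = 0.960×(0.601 − 0.37800) = 0.21408.
New p* = 0.601 − e/c = 0.601 − 0.21408/0.53760 = 0.20279.
Expected occupied = 73 × 0.20279 = 14.80 ≈ 15.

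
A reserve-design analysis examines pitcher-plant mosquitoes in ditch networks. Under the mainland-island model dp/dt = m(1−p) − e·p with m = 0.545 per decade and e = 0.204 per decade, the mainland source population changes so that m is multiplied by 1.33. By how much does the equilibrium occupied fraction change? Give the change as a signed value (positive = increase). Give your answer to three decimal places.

Before: p* = 0.545/(0.545+0.204) = 0.7276.
After: m = 0.72485, e = 0.204; p* = 0.72485/0.9289 = 0.7804.
Δp* = 0.7804 − 0.7276 = +0.0527.

0.053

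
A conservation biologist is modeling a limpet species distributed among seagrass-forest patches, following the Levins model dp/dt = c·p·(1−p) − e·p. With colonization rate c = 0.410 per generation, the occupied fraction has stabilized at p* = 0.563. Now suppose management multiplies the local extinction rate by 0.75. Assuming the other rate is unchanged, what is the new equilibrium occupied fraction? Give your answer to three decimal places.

0.672

Balance c(1−p*) = e gives e = 0.410×(1 − 0.56300) = 0.17917.
New p* = 1 − e/c = 1 − 0.13438/0.41000 = 0.67224.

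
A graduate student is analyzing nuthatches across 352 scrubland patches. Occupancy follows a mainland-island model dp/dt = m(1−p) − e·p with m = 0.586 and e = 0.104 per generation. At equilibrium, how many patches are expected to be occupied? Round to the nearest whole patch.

299

p* = m/(m+e) = 0.586/0.6900 = 0.8493.
Expected occupied patches = N × p* = 352 × 0.8493 = 298.94 ≈ 299.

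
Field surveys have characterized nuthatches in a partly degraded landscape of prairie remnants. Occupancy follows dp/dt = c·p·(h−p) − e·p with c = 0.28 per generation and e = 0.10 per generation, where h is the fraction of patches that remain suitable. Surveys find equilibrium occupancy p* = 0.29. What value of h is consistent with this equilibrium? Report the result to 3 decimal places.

0.647

At equilibrium c(h−p*) = e, so h = p* + e/c.
h = 0.29 + 0.10/0.28 = 0.29 + 0.3571 = 0.6471.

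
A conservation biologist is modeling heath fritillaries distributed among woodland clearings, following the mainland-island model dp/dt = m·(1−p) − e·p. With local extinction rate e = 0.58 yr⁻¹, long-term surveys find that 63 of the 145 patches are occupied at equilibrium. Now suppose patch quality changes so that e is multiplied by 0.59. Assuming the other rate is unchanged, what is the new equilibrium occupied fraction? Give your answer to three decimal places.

Observed p* = 63/145 = 0.43448.
Balance m(1−p*) = e·p* gives m = e·p*/(1−p*) = 0.58×0.43448/0.56552 = 0.44560.
New p* = m/(m+e) = 0.44560/(0.44560+0.34220) = 0.56563.

0.566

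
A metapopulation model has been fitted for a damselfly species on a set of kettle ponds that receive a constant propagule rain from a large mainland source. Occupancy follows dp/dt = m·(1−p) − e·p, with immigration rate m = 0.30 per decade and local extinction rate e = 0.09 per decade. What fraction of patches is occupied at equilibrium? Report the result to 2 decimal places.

Setting dp/dt = 0: m − m·p* = e·p*, so m = (m+e)·p*.
p* = m/(m+e) = 0.30/(0.30+0.09) = 0.30/0.3900 = 0.7692.

0.77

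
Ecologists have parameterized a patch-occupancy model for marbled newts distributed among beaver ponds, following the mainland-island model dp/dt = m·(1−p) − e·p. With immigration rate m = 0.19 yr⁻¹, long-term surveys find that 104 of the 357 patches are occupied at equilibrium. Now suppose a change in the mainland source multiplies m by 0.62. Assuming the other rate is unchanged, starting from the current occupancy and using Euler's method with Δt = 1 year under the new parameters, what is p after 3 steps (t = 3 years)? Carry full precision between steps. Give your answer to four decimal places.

0.2096

Observed p* = 104/357 = 0.29132.
Balance m(1−p*) = e·p* gives e = m(1−p*)/p* = 0.19×0.70868/0.29132 = 0.46221.
Starting from p₀ = 0.29132; update p ← p + (dp/dt)·Δt with the new parameters.
step 1: Δp = -0.05117, p = 0.24015
step 2: Δp = -0.02149, p = 0.21866
step 3: Δp = -0.00903, p = 0.20963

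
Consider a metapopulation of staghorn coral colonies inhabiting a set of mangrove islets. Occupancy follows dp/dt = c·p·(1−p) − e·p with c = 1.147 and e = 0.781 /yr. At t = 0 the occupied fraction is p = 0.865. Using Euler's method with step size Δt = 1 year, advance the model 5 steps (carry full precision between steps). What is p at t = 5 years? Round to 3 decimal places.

Update rule: p ← p + [c·p·(1−p) − e·p]·Δt with Δt = 1.
step 1: Δp = -0.54162, p = 0.32338
step 2: Δp = -0.00159, p = 0.32179
step 3: Δp = -0.00099, p = 0.32079
step 4: Δp = -0.00063, p = 0.32017
step 5: Δp = -0.00039, p = 0.31977

0.320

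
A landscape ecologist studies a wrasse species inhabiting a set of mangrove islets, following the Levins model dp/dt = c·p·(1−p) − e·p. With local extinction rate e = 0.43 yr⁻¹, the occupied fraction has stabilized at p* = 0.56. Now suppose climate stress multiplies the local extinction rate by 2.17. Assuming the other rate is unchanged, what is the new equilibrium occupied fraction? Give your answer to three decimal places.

Balance c(1−p*) = e gives c = e/(1 − 0.56000) = 0.43/0.44000 = 0.97727.
New p* = 1 − e/c = 1 − 0.93310/0.97727 = 0.04520.

0.045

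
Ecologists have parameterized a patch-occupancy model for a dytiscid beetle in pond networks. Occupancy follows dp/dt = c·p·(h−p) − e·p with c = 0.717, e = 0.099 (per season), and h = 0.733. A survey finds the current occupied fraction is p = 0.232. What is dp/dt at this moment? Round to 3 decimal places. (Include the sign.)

Colonization term: c·p·(h−p) = 0.717×0.232×0.5010 = 0.08334.
Extinction term: e·p = 0.02297.
dp/dt = 0.08334 − 0.02297 = 0.06037.

0.060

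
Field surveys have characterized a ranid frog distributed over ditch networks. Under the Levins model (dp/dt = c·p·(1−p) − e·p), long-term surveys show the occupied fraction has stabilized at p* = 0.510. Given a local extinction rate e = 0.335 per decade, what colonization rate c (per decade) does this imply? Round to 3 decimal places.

At equilibrium c(1−p*) = e, so c = e/(1−p*).
c = 0.335/(1 − 0.510) = 0.335/0.4900 = 0.6837.

0.684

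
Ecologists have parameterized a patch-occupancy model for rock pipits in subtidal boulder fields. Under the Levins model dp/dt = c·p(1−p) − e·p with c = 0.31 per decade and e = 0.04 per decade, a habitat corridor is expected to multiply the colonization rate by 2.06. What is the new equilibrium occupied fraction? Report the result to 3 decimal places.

0.937

Before: p* = 1 − 0.04/0.31 = 0.8710.
After the change, c = 0.6386, e = 0.04, so p* = 1 − 0.04/0.6386 = 0.9374.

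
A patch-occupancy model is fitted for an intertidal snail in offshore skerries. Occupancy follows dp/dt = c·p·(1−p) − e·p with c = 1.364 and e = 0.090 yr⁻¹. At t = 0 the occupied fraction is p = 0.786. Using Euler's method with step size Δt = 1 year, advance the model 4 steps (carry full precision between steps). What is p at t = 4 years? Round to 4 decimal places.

Update rule: p ← p + [c·p·(1−p) − e·p]·Δt with Δt = 1.
t = 1: p = 0.78600 + (+0.15869) = 0.94469
t = 2: p = 0.94469 + (-0.01375) = 0.93094
t = 3: p = 0.93094 + (+0.00391) = 0.93485
t = 4: p = 0.93485 + (-0.00106) = 0.93379

0.9338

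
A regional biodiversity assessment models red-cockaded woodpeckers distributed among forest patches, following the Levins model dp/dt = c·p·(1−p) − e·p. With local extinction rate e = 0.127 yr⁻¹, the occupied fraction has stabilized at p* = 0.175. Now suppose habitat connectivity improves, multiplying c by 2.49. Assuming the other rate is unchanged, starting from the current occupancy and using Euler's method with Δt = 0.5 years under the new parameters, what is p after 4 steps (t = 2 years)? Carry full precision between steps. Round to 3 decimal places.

0.247

Balance c(1−p*) = e gives c = e/(1 − 0.17500) = 0.127/0.82500 = 0.15394.
Starting from p₀ = 0.17500; update p ← p + (dp/dt)·Δt with the new parameters.
p: 0.17500 → 0.19156  (Δp = +0.01656)
p: 0.19156 → 0.20907  (Δp = +0.01752)
p: 0.20907 → 0.22749  (Δp = +0.01842)
p: 0.22749 → 0.24673  (Δp = +0.01924)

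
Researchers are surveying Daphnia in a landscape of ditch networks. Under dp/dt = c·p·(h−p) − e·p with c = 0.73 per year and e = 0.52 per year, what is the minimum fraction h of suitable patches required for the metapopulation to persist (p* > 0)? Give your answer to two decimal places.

0.71

p* = h − e/c is positive only when h > e/c.
h_min = e/c = 0.52/0.73 = 0.7123.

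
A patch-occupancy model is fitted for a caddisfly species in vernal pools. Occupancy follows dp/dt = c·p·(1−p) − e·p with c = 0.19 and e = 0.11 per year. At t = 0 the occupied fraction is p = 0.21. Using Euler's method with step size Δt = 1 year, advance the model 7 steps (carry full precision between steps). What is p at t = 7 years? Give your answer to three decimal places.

Update rule: p ← p + [c·p·(1−p) − e·p]·Δt with Δt = 1.
step 1: Δp = +0.00842, p = 0.21842
step 2: Δp = +0.00841, p = 0.22683
step 3: Δp = +0.00837, p = 0.23520
step 4: Δp = +0.00831, p = 0.24351
step 5: Δp = +0.00821, p = 0.25172
step 6: Δp = +0.00810, p = 0.25982
step 7: Δp = +0.00796, p = 0.26778

0.268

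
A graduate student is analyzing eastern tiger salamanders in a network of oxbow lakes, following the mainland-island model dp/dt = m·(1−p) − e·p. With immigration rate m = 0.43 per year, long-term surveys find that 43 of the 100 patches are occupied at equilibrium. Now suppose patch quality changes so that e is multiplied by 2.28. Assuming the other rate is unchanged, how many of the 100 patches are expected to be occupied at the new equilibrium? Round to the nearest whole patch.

25

Observed p* = 43/100 = 0.43000.
Balance m(1−p*) = e·p* gives e = m(1−p*)/p* = 0.43×0.57000/0.43000 = 0.57000.
New p* = m/(m+e) = 0.43000/(0.43000+1.29960) = 0.24861.
Expected occupied = 100 × 0.24861 = 24.86 ≈ 25.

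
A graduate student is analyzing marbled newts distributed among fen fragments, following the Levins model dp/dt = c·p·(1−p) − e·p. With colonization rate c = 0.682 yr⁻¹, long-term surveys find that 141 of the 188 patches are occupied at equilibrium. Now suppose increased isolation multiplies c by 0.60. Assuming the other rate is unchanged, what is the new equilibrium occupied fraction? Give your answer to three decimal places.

0.583

Observed p* = 141/188 = 0.75000.
Balance c(1−p*) = e gives e = 0.682×(1 − 0.75000) = 0.17050.
New p* = 1 − e/c = 1 − 0.17050/0.40920 = 0.58333.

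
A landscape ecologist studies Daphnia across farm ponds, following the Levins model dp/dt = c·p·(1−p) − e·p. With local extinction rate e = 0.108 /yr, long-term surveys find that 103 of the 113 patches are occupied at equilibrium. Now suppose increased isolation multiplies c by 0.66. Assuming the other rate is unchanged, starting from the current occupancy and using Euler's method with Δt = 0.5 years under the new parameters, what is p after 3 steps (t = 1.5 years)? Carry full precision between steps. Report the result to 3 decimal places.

0.878

Observed p* = 103/113 = 0.91150.
Balance c(1−p*) = e gives c = e/(1 − 0.91150) = 0.108/0.08850 = 1.22040.
Starting from p₀ = 0.91150; update p ← p + (dp/dt)·Δt with the new parameters.
step 1: Δp = -0.01674, p = 0.89477
step 2: Δp = -0.01040, p = 0.88437
step 3: Δp = -0.00657, p = 0.87780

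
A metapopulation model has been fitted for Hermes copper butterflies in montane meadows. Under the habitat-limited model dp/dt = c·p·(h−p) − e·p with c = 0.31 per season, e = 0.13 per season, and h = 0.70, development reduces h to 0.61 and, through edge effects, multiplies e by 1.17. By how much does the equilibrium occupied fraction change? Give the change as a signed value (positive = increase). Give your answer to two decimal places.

-0.16

Before: p* = h − e/c = 0.70 − 0.13/0.31 = 0.70 − 0.4194 = 0.2806.
After: c = 0.31, e = 0.1521, h = 0.61; p* = 0.61 − 0.1521/0.31 = 0.1194.
Δp* = 0.1194 − 0.2806 = -0.1613.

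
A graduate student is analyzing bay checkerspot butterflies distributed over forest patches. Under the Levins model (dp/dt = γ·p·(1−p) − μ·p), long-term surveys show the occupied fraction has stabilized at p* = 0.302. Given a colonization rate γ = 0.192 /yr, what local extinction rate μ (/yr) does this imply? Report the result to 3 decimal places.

At equilibrium γ(1−p*) = μ.
μ = 0.192 × (1 − 0.302) = 0.192 × 0.6980 = 0.1340.

0.134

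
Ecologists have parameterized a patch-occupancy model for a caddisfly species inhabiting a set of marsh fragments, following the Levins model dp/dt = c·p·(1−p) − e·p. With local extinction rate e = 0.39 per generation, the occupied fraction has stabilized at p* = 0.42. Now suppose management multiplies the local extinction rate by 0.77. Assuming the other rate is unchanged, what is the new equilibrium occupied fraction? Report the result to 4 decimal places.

0.5534

Balance c(1−p*) = e gives c = e/(1 − 0.42000) = 0.39/0.58000 = 0.67241.
New p* = 1 − e/c = 1 − 0.30030/0.67241 = 0.55340.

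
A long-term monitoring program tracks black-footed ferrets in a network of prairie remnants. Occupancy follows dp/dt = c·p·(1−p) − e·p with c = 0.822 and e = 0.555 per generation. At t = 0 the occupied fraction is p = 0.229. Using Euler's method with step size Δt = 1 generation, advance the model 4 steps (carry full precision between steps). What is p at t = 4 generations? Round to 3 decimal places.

Update rule: p ← p + [c·p·(1−p) − e·p]·Δt with Δt = 1.
step 1: Δp = +0.01804, p = 0.24704
step 2: Δp = +0.01579, p = 0.26283
step 3: Δp = +0.01339, p = 0.27622
step 4: Δp = +0.01103, p = 0.28726

0.287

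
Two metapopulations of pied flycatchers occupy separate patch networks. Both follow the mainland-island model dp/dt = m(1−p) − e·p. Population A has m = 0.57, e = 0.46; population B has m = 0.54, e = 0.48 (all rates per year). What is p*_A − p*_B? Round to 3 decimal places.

0.024

A: p*_A = m/(m+e) = 0.57/1.0300 = 0.5534.
B: p*_B = 0.54/1.0200 = 0.5294.
p*_A − p*_B = 0.5534 − 0.5294 = 0.0240.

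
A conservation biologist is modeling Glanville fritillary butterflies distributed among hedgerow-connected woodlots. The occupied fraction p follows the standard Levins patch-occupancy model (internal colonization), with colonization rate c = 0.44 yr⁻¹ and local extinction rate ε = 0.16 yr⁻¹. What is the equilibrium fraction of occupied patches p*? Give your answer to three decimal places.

0.636

At equilibrium, colonization balances extinction: c·p*·(1−p*) = ε·p*.
So p* = 1 − ε/c = 1 − 0.16/0.44 = 1 − 0.3636 = 0.6364.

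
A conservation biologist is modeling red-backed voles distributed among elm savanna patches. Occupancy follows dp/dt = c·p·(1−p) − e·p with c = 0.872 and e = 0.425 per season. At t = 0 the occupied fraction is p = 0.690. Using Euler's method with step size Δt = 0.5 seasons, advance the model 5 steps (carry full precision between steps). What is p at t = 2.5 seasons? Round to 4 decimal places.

0.5499

Update rule: p ← p + [c·p·(1−p) − e·p]·Δt with Δt = 0.5.
p: 0.69000 → 0.63664  (Δp = -0.05336)
p: 0.63664 → 0.60221  (Δp = -0.03442)
p: 0.60221 → 0.57869  (Δp = -0.02352)
p: 0.57869 → 0.56202  (Δp = -0.01667)
p: 0.56202 → 0.54991  (Δp = -0.01211)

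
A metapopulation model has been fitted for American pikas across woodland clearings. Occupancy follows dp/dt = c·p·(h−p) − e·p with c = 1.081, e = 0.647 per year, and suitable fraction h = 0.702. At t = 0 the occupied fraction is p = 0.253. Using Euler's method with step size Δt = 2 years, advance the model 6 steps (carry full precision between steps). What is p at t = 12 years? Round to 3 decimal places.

Update rule: p ← p + [c·p·(h−p) − e·p]·Δt with Δt = 2.
p: 0.25300 → 0.17121  (Δp = -0.08179)
p: 0.17121 → 0.14614  (Δp = -0.02507)
p: 0.14614 → 0.13266  (Δp = -0.01348)
p: 0.13266 → 0.12429  (Δp = -0.00837)
p: 0.12429 → 0.11870  (Δp = -0.00559)
p: 0.11870 → 0.11479  (Δp = -0.00391)

0.115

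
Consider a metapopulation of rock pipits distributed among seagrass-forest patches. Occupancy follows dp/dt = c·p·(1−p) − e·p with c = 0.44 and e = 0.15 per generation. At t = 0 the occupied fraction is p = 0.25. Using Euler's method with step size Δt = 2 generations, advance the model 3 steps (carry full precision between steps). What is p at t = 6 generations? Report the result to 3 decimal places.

Update rule: p ← p + [c·p·(1−p) − e·p]·Δt with Δt = 2.
step 1: Δp = +0.09000, p = 0.34000
step 2: Δp = +0.09547, p = 0.43547
step 3: Δp = +0.08569, p = 0.52117

0.521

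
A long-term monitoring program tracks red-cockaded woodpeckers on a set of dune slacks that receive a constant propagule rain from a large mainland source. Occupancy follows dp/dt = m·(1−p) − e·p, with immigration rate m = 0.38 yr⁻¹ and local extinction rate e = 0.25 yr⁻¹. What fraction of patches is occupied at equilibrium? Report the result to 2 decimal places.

0.60

At equilibrium the propagule rain into empty patches balances local extinction: m(1−p*) = e·p*.
p* = m/(m+e) = 0.38/(0.38+0.25) = 0.38/0.6300 = 0.6032.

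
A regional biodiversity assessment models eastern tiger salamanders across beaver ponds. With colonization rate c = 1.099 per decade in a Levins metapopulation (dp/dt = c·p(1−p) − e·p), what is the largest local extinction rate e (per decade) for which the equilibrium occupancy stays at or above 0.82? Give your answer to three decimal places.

0.198

1 − e/c ≥ 0.82 ⇒ e ≤ c(1 − 0.82) = 1.099 × 0.1800.
e_max = 0.1978.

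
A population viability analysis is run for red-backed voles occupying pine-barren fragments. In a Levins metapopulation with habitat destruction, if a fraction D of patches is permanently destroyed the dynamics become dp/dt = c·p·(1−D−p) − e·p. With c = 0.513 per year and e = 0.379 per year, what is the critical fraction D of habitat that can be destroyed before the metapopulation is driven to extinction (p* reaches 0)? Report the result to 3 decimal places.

The nontrivial equilibrium is p* = (1−D) − e/c; extinction occurs when this hits zero.
So D_crit = 1 − e/c = 1 − 0.379/0.513 = 1 − 0.7388 = 0.2612.
Note this equals the original equilibrium occupancy — the Levins extinction-debt result.

0.261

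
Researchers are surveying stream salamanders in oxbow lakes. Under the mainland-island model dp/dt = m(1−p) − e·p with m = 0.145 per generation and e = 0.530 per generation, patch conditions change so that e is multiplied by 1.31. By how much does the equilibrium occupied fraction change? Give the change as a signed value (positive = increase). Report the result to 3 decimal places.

-0.042

Before: p* = 0.145/(0.145+0.530) = 0.2148.
After: m = 0.145, e = 0.6943; p* = 0.145/0.8393 = 0.1728.
Δp* = 0.1728 − 0.2148 = -0.0421.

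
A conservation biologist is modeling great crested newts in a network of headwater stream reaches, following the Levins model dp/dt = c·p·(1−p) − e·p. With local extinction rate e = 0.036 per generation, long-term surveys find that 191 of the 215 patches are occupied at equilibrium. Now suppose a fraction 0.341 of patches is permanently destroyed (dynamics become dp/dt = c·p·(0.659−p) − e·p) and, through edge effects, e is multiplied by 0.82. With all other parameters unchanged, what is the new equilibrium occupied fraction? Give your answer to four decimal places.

0.5675

Observed p* = 191/215 = 0.88837.
Balance c(1−p*) = e gives c = e/(1 − 0.88837) = 0.036/0.11163 = 0.32249.
New p* = 0.659 − e/c = 0.659 − 0.02952/0.32249 = 0.56746.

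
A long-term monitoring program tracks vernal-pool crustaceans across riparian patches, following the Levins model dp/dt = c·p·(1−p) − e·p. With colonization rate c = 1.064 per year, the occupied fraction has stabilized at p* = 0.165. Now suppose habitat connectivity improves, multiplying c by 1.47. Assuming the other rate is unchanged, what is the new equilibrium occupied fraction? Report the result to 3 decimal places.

Balance c(1−p*) = e gives e = 1.064×(1 − 0.16500) = 0.88844.
New p* = 1 − e/c = 1 − 0.88844/1.56408 = 0.43197.

0.432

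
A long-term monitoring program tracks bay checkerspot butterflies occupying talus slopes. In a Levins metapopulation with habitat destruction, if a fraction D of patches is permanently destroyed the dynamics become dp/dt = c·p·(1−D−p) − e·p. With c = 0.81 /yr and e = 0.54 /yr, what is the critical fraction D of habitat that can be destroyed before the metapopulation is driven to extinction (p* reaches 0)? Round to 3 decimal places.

The nontrivial equilibrium is p* = (1−D) − e/c; extinction occurs when this hits zero.
So D_crit = 1 − e/c = 1 − 0.54/0.81 = 1 − 0.6667 = 0.3333.
This equals the undisturbed p*, a classic result of Lande's extension.

0.333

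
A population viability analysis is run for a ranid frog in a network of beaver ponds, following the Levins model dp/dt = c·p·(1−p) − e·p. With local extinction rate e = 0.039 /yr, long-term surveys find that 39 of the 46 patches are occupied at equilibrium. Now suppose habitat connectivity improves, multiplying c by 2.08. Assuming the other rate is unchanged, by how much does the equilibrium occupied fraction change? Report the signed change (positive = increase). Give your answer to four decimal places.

Observed p* = 39/46 = 0.84783.
Balance c(1−p*) = e gives c = e/(1 − 0.84783) = 0.039/0.15217 = 0.25629.
New p* = 1 − e/c = 1 − 0.03900/0.53308 = 0.92684.
Δp* = 0.92684 − 0.84783 = +0.07901.

0.0790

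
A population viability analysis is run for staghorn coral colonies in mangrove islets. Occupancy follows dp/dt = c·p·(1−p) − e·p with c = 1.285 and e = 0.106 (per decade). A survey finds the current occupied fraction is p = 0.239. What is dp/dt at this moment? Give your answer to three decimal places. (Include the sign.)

Colonization term: c·p·(1−p) = 1.285×0.239×0.7610 = 0.23371.
Extinction term: e·p = 0.02533.
dp/dt = 0.23371 − 0.02533 = 0.20838.

0.208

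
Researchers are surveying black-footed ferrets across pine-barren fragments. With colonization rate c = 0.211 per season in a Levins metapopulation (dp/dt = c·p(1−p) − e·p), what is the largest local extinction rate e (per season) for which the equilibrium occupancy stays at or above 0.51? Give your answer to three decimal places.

0.103

1 − e/c ≥ 0.51 ⇒ e ≤ c(1 − 0.51) = 0.211 × 0.4900.
e_max = 0.1034.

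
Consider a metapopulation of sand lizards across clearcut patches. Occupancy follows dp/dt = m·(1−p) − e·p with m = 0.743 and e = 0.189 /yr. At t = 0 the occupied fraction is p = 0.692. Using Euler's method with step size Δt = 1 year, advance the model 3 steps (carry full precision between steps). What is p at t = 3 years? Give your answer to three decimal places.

Update rule: p ← p + [m·(1−p) − e·p]·Δt with Δt = 1.
t = 1: p = 0.69200 + (+0.09806) = 0.79006
t = 2: p = 0.79006 + (+0.00667) = 0.79672
t = 3: p = 0.79672 + (+0.00045) = 0.79718

0.797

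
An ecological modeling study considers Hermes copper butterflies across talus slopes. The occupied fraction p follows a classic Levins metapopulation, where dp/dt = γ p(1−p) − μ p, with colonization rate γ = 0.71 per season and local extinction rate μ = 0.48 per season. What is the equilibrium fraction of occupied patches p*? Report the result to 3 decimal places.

0.324

Setting dp/dt = 0 and dividing through by p* gives γ·(1−p*) = μ.
So p* = 1 − μ/γ = 1 − 0.48/0.71 = 1 − 0.6761 = 0.3239.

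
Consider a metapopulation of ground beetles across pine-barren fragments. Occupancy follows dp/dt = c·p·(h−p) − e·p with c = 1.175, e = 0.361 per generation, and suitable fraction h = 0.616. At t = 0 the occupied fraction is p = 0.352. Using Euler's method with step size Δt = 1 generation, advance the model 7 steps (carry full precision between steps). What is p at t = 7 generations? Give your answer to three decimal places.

0.310

Update rule: p ← p + [c·p·(h−p) − e·p]·Δt with Δt = 1.
t = 1: p = 0.35200 + (-0.01788) = 0.33412
t = 2: p = 0.33412 + (-0.00995) = 0.32417
t = 3: p = 0.32417 + (-0.00587) = 0.31830
t = 4: p = 0.31830 + (-0.00357) = 0.31473
t = 5: p = 0.31473 + (-0.00221) = 0.31253
t = 6: p = 0.31253 + (-0.00138) = 0.31115
t = 7: p = 0.31115 + (-0.00087) = 0.31028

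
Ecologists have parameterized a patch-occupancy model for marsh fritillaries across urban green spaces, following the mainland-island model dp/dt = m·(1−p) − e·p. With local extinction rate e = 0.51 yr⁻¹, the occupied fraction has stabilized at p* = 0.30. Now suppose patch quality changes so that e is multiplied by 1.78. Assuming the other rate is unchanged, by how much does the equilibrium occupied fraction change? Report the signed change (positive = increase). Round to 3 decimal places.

Balance m(1−p*) = e·p* gives m = e·p*/(1−p*) = 0.51×0.30000/0.70000 = 0.21857.
New p* = m/(m+e) = 0.21857/(0.21857+0.90780) = 0.19405.
Δp* = 0.19405 − 0.30000 = -0.10595.

-0.106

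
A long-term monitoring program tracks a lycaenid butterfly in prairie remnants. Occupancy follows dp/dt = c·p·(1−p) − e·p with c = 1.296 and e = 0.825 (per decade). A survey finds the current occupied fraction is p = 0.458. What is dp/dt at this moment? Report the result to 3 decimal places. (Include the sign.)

Colonization term: c·p·(1−p) = 1.296×0.458×0.5420 = 0.32171.
Extinction term: e·p = 0.37785.
dp/dt = 0.32171 − 0.37785 = -0.05614.

-0.056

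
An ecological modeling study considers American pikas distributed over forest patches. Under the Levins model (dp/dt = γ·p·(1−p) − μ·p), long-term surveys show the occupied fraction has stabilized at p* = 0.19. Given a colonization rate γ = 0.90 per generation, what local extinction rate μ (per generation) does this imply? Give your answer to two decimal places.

At equilibrium γ(1−p*) = μ.
μ = 0.90 × (1 − 0.19) = 0.90 × 0.8100 = 0.7290.

0.73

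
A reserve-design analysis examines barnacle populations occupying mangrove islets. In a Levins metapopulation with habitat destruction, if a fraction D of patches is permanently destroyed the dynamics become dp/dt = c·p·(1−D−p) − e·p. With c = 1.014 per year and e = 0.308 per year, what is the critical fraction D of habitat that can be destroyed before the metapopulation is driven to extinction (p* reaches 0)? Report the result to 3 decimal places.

0.696

The nontrivial equilibrium is p* = (1−D) − e/c; extinction occurs when this hits zero.
So D_crit = 1 − e/c = 1 − 0.308/1.014 = 1 − 0.3037 = 0.6963.
This equals the undisturbed p*, a classic result of Lande's extension.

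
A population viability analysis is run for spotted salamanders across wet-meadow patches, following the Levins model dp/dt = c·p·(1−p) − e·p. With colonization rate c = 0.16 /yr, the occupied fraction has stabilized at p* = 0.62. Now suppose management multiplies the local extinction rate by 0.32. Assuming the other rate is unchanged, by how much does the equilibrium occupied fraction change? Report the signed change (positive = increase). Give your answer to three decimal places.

Balance c(1−p*) = e gives e = 0.16×(1 − 0.62000) = 0.06080.
New p* = 1 − e/c = 1 − 0.01946/0.16000 = 0.87838.
Δp* = 0.87838 − 0.62000 = +0.25838.

0.258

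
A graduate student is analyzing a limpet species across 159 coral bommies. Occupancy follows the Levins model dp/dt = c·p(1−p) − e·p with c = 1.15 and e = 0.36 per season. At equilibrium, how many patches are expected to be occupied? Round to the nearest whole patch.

p* = 1 − e/c = 1 − 0.36/1.15 = 0.6870.
Expected occupied patches = N × p* = 159 × 0.6870 = 109.23 ≈ 109.

109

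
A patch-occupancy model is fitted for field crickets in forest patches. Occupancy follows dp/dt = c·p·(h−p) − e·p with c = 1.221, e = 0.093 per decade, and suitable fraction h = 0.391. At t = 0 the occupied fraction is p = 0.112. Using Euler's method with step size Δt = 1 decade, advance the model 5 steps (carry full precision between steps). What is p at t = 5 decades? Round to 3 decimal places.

0.252

Update rule: p ← p + [c·p·(h−p) − e·p]·Δt with Δt = 1.
p: 0.11200 → 0.13974  (Δp = +0.02774)
p: 0.13974 → 0.16961  (Δp = +0.02987)
p: 0.16961 → 0.19969  (Δp = +0.03007)
p: 0.19969 → 0.22776  (Δp = +0.02807)
p: 0.22776 → 0.25198  (Δp = +0.02421)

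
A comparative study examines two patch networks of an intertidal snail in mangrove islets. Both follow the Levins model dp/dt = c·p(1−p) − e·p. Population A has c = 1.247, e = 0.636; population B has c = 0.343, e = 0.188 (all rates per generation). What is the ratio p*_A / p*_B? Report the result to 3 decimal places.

A: p*_A = 1 − 0.636/1.247 = 0.4900.
B: p*_B = 1 − 0.188/0.343 = 0.4519.
p*_A / p*_B = 0.4900/0.4519 = 1.0843.

1.084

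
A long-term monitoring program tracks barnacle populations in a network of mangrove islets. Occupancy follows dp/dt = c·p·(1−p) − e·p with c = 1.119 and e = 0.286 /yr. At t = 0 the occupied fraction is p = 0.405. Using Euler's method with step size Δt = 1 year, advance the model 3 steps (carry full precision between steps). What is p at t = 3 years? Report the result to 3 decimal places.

Update rule: p ← p + [c·p·(1−p) − e·p]·Δt with Δt = 1.
  1  |  dp/dt·Δt = +0.153821  |  p_1 = 0.558821
  2  |  dp/dt·Δt = +0.116056  |  p_2 = 0.674877
  3  |  dp/dt·Δt = +0.052514  |  p_3 = 0.727391

0.727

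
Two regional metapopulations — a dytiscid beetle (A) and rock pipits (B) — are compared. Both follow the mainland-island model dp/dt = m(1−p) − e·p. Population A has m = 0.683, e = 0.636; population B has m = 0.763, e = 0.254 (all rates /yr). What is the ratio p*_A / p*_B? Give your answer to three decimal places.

0.690

A: p*_A = m/(m+e) = 0.683/1.3190 = 0.5178.
B: p*_B = 0.763/1.0170 = 0.7502.
p*_A / p*_B = 0.5178/0.7502 = 0.6902.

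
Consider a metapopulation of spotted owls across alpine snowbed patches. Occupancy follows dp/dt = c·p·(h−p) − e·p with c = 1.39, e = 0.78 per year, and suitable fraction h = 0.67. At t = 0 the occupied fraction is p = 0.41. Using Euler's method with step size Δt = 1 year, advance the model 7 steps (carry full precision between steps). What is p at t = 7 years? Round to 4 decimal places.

Update rule: p ← p + [c·p·(h−p) − e·p]·Δt with Δt = 1.
  1  |  dp/dt·Δt = -0.171626  |  p_1 = 0.238374
  2  |  dp/dt·Δt = -0.042917  |  p_2 = 0.195457
  3  |  dp/dt·Δt = -0.023530  |  p_3 = 0.171927
  4  |  dp/dt·Δt = -0.015074  |  p_4 = 0.156853
  5  |  dp/dt·Δt = -0.010466  |  p_5 = 0.146387
  6  |  dp/dt·Δt = -0.007638  |  p_6 = 0.138749
  7  |  dp/dt·Δt = -0.005766  |  p_7 = 0.132982

0.1330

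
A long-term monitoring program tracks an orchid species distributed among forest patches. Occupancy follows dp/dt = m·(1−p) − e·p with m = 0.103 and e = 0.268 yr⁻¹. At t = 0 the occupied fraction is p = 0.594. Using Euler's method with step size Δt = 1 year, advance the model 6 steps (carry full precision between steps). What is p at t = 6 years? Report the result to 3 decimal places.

0.297

Update rule: p ← p + [m·(1−p) − e·p]·Δt with Δt = 1.
step 1: Δp = -0.11737, p = 0.47663
step 2: Δp = -0.07383, p = 0.40280
step 3: Δp = -0.04644, p = 0.35636
step 4: Δp = -0.02921, p = 0.32715
step 5: Δp = -0.01837, p = 0.30878
step 6: Δp = -0.01156, p = 0.29722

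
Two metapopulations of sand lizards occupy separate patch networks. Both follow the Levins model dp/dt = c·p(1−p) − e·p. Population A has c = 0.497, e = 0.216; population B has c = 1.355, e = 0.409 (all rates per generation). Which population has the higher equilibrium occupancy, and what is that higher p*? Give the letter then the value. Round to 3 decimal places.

A: p*_A = 1 − 0.216/0.497 = 0.5654.
B: p*_B = 1 − 0.409/1.355 = 0.6982.
B is higher at 0.6982.

B, 0.698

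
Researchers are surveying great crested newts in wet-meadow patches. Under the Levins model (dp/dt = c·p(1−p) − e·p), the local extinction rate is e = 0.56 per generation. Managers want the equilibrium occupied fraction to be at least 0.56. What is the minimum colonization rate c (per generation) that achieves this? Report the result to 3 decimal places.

p* = 1 − e/c ≥ 0.56 requires e/c ≤ 0.4400, i.e. c ≥ e/0.4400.
c_min = 0.56/0.4400 = 1.2727.

1.273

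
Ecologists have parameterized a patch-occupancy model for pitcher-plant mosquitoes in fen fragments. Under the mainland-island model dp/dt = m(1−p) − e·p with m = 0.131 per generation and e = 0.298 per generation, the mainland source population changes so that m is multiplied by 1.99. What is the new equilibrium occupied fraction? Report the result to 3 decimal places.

Before: p* = 0.131/(0.131+0.298) = 0.3054.
After: m = 0.26069, e = 0.298; p* = 0.26069/0.5587 = 0.4666.

0.467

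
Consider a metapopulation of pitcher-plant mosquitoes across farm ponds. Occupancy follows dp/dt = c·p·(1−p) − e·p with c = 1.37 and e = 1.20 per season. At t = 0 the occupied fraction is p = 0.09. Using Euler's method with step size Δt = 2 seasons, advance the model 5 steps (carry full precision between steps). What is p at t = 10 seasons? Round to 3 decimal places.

0.118

Update rule: p ← p + [c·p·(1−p) − e·p]·Δt with Δt = 2.
  1  |  dp/dt·Δt = +0.008406  |  p_1 = 0.098406
  2  |  dp/dt·Δt = +0.006925  |  p_2 = 0.105331
  3  |  dp/dt·Δt = +0.005413  |  p_3 = 0.110744
  4  |  dp/dt·Δt = +0.004049  |  p_4 = 0.114793
  5  |  dp/dt·Δt = +0.002923  |  p_5 = 0.117716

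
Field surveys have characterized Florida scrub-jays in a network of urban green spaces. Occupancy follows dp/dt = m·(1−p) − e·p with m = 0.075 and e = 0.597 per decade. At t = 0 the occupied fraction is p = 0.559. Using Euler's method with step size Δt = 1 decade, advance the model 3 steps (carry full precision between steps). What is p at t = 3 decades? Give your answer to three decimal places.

Update rule: p ← p + [m·(1−p) − e·p]·Δt with Δt = 1.
t = 1: p = 0.55900 + (-0.30065) = 0.25835
t = 2: p = 0.25835 + (-0.09861) = 0.15974
t = 3: p = 0.15974 + (-0.03234) = 0.12739

0.127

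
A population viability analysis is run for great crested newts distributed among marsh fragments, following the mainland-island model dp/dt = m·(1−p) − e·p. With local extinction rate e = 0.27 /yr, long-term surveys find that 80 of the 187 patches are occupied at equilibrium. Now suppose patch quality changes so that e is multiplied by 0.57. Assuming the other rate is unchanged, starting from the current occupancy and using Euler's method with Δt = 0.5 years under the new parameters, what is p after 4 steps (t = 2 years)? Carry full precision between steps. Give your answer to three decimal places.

0.504

Observed p* = 80/187 = 0.42781.
Balance m(1−p*) = e·p* gives m = e·p*/(1−p*) = 0.27×0.42781/0.57219 = 0.20187.
Starting from p₀ = 0.42781; update p ← p + (dp/dt)·Δt with the new parameters.
  1  |  dp/dt·Δt = +0.024834  |  p_1 = 0.452642
  2  |  dp/dt·Δt = +0.020417  |  p_2 = 0.473058
  3  |  dp/dt·Δt = +0.016785  |  p_3 = 0.489843
  4  |  dp/dt·Δt = +0.013799  |  p_4 = 0.503642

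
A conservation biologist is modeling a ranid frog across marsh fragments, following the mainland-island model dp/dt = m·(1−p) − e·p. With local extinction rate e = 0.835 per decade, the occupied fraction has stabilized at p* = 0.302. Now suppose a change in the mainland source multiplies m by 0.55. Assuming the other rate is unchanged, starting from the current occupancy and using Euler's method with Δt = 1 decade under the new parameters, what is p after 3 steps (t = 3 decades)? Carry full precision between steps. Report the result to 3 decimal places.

0.192

Balance m(1−p*) = e·p* gives m = e·p*/(1−p*) = 0.835×0.30200/0.69800 = 0.36128.
Starting from p₀ = 0.30200; update p ← p + (dp/dt)·Δt with the new parameters.
step 1: Δp = -0.11348, p = 0.18852
step 2: Δp = +0.00382, p = 0.19235
step 3: Δp = -0.00013, p = 0.19222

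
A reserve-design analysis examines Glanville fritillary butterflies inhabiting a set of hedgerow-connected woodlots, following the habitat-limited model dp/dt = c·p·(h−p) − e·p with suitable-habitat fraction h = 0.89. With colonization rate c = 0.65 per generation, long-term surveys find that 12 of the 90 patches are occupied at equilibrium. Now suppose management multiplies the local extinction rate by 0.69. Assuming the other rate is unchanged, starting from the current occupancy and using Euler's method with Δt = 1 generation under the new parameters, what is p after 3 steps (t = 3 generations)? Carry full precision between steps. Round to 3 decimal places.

0.197

Observed p* = 12/90 = 0.13333.
Balance c(h−p*) = e gives e = 0.65×(0.89 − 0.13333) = 0.49183.
Starting from p₀ = 0.13333; update p ← p + (dp/dt)·Δt with the new parameters.
  1  |  dp/dt·Δt = +0.020329  |  p_1 = 0.153662
  2  |  dp/dt·Δt = +0.021398  |  p_2 = 0.175061
  3  |  dp/dt·Δt = +0.021943  |  p_3 = 0.197004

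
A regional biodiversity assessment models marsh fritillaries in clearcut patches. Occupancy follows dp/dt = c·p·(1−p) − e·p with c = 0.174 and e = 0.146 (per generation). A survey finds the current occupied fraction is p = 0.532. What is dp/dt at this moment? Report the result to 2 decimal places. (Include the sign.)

-0.03

Colonization term: c·p·(1−p) = 0.174×0.532×0.4680 = 0.04332.
Extinction term: e·p = 0.07767.
dp/dt = 0.04332 − 0.07767 = -0.03435.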